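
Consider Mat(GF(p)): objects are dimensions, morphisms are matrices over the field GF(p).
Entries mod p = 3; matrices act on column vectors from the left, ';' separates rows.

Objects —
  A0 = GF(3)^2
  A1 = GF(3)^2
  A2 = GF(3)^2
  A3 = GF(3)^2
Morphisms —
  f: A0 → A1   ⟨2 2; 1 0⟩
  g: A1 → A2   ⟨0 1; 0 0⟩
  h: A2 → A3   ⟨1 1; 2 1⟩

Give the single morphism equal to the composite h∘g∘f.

Answer: ⟨1 0; 2 0⟩

Derivation:
  e0=⟨1,0⟩ f→⟨2,1⟩ g→⟨1,0⟩ h→⟨1,2⟩
  e1=⟨0,1⟩ f→⟨2,0⟩ g→⟨0,0⟩ h→⟨0,0⟩
result: ⟨1 0; 2 0⟩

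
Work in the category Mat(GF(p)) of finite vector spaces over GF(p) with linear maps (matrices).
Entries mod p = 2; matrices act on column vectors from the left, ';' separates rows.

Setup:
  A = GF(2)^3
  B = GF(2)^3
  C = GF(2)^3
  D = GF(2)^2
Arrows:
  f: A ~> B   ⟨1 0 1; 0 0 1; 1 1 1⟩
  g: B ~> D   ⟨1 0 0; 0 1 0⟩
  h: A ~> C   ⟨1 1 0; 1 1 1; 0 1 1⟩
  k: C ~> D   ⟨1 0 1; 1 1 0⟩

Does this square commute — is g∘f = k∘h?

Along f;g (path 1):
  e0=⟨1,0,0⟩ f~>⟨1,0,1⟩ g~>⟨1,0⟩
  e1=⟨0,1,0⟩ f~>⟨0,0,1⟩ g~>⟨0,0⟩
  e2=⟨0,0,1⟩ f~>⟨1,1,1⟩ g~>⟨1,1⟩
  composite₁ = ⟨1 0 1; 0 0 1⟩
Along h;k (path 2):
  e0=⟨1,0,0⟩ h~>⟨1,1,0⟩ k~>⟨1,0⟩
  e1=⟨0,1,0⟩ h~>⟨1,1,1⟩ k~>⟨0,0⟩
  e2=⟨0,0,1⟩ h~>⟨0,1,1⟩ k~>⟨1,1⟩
  composite₂ = ⟨1 0 1; 0 0 1⟩
Equal? equal; square commutes

Answer: COMMUTES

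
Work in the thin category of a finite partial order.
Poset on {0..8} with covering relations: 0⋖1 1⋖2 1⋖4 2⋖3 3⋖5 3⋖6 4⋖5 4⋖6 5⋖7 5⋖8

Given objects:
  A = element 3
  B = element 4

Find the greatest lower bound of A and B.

Lower bounds of A=3 and B=4: {0,1}
  0 ≤ 1
  1 ≤ 1
glb = 1

Answer: A∧B = 1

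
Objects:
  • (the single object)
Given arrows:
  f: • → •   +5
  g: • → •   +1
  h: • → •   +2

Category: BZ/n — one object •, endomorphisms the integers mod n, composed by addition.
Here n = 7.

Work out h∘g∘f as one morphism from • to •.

Answer: +1

Trace:
  0 +5≡5 +1≡6 +2≡1  (mod 7)
⟦path⟧: +1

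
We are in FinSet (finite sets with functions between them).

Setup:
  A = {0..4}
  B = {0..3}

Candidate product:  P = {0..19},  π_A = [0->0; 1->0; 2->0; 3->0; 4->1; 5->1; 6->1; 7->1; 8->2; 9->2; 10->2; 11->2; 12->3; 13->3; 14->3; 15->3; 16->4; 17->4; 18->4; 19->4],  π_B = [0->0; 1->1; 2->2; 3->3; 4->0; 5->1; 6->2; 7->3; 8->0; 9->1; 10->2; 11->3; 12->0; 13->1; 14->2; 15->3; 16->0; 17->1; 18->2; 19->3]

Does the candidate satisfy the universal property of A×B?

|A|·|B| = 5·4 = 20;  |P| = 20
Check the pairing map k ↦ (π_A(k), π_B(k)):
  0 -> (0,0)
  1 -> (0,1)
  2 -> (0,2)
  3 -> (0,3)
  4 -> (1,0)
  5 -> (1,1)
  6 -> (1,2)
  7 -> (1,3)
  8 -> (2,0)
  9 -> (2,1)
  10 -> (2,2)
  11 -> (2,3)
  12 -> (3,0)
  13 -> (3,1)
  14 -> (3,2)
  15 -> (3,3)
  16 -> (4,0)
  17 -> (4,1)
  18 -> (4,2)
  19 -> (4,3)
distinct pairs in image: 20 / 20 needed
  → bijection onto A×B; projections well-typed.

Answer: VALID PRODUCT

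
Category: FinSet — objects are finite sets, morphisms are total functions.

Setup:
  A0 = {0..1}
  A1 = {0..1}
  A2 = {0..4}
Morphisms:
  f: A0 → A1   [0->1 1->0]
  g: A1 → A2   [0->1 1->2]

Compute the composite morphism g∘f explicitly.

Answer: [0->2 1->1]

Trace:
  0 f→1 g→2
  1 f→0 g→1
⟦path⟧: [0->2 1->1]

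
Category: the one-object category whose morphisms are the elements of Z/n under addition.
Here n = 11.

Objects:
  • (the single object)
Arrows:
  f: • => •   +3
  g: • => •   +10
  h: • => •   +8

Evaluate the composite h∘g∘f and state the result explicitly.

  0 +3≡3 +10≡2 +8≡10  (mod 11)
⟦path⟧: +10

Answer: +10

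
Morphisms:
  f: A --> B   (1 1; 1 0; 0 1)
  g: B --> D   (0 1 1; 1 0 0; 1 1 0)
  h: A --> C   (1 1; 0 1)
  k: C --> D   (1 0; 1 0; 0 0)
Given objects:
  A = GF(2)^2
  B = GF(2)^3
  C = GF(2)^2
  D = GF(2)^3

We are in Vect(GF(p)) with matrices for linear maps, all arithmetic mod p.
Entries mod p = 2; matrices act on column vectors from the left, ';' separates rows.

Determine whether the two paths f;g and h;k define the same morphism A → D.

Path 1 = f;g:
  e0=[1,0] f-->[1,1,0] g-->[1,1,0]
  e1=[0,1] f-->[1,0,1] g-->[1,1,1]
  result₁ = (1 1; 1 1; 0 1)
Path 2 = h;k:
  e0=[1,0] h-->[1,0] k-->[1,1,0]
  e1=[0,1] h-->[1,1] k-->[1,1,0]
  result₂ = (1 1; 1 1; 0 0)
Equal? distinct morphisms ✗

Answer: DOES NOT COMMUTE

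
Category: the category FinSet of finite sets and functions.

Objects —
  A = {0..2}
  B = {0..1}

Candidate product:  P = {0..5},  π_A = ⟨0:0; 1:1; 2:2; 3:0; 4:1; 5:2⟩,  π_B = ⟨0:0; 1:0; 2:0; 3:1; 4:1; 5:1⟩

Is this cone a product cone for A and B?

Answer: VALID PRODUCT

Work:
|A|·|B| = 3·2 = 6;  |P| = 6
Check the pairing map k ↦ (π_A(k), π_B(k)):
  0 : (0,0)
  1 : (1,0)
  2 : (2,0)
  3 : (0,1)
  4 : (1,1)
  5 : (2,1)
distinct pairs in image: 6 / 6 needed
  → bijection onto A×B; projections well-typed.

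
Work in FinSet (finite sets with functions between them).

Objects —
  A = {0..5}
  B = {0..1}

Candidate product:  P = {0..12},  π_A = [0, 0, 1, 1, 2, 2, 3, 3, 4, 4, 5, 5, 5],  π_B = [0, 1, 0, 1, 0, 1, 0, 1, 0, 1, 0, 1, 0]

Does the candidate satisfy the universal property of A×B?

Answer: NOT A VALID PRODUCT — |P|=13 ≠ |A|·|B|=12

Work:
|A|·|B| = 6·2 = 12;  |P| = 13
  → cardinalities differ; no bijection possible.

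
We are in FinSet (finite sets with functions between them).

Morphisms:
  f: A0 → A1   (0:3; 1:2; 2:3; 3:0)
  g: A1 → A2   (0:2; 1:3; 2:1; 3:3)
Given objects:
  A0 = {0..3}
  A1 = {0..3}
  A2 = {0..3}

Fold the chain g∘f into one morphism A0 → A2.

  0 f→3 g→3
  1 f→2 g→1
  2 f→3 g→3
  3 f→0 g→2
⟦path⟧: (0:3; 1:1; 2:3; 3:2)

Answer: (0:3; 1:1; 2:3; 3:2)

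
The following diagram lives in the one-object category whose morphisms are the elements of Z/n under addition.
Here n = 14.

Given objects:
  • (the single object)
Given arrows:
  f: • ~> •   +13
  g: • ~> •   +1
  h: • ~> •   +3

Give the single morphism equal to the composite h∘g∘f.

Answer: +3

Work:
  0 +13≡13 +1≡0 +3≡3  (mod 14)
result: +3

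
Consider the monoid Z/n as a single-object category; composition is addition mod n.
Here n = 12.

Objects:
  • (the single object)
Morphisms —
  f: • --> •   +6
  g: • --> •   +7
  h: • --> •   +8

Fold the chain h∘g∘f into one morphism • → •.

Answer: +9

Trace:
  0 +6≡6 +7≡1 +8≡9  (mod 12)
⟦path⟧: +9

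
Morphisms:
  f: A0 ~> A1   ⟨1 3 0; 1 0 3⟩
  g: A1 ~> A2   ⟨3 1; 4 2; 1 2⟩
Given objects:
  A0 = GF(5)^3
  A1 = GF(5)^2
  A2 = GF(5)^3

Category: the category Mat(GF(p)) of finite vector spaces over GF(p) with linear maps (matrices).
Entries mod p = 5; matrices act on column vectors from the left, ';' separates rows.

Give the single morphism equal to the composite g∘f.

Answer: ⟨4 4 3; 1 2 1; 3 3 1⟩

Work:
  e0=[1,0,0] f~>[1,1] g~>[4,1,3]
  e1=[0,1,0] f~>[3,0] g~>[4,2,3]
  e2=[0,0,1] f~>[0,3] g~>[3,1,1]
composite: ⟨4 4 3; 1 2 1; 3 3 1⟩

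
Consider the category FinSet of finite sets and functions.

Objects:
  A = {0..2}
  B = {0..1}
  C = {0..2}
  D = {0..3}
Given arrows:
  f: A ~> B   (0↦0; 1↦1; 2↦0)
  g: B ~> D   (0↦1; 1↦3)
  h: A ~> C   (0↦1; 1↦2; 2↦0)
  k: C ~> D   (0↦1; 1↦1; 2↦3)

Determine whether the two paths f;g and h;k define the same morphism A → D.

Answer: COMMUTES

Derivation:
Along f;g (path 1):
  0 f~>0 g~>1
  1 f~>1 g~>3
  2 f~>0 g~>1
  composite₁ = (0↦1; 1↦3; 2↦1)
Along h;k (path 2):
  0 h~>1 k~>1
  1 h~>2 k~>3
  2 h~>0 k~>1
  composite₂ = (0↦1; 1↦3; 2↦1)
Equal? YES — commutes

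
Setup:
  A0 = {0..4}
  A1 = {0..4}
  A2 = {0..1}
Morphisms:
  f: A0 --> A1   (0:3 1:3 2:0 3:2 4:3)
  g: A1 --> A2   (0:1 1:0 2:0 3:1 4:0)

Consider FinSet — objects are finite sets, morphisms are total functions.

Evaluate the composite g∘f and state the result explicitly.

  0 f-->3 g-->1
  1 f-->3 g-->1
  2 f-->0 g-->1
  3 f-->2 g-->0
  4 f-->3 g-->1
⟦path⟧: (0:1 1:1 2:1 3:0 4:1)

Answer: (0:1 1:1 2:1 3:0 4:1)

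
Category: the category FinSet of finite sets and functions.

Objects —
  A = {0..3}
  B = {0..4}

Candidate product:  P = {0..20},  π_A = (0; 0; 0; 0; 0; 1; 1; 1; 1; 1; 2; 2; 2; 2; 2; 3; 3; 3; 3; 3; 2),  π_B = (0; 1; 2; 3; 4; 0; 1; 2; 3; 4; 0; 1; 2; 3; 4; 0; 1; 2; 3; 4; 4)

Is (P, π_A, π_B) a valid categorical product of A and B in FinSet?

|A|·|B| = 4·5 = 20;  |P| = 21
  → cardinalities differ; no bijection possible.

Answer: NOT A VALID PRODUCT — |P|=21 ≠ |A|·|B|=20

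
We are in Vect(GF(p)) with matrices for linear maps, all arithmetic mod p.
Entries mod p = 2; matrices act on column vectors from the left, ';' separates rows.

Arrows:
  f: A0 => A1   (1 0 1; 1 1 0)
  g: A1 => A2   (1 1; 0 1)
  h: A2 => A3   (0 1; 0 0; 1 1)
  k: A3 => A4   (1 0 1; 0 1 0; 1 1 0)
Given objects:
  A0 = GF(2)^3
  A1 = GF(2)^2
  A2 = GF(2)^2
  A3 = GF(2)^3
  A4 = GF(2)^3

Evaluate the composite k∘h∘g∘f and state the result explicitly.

Answer: (0 1 1; 0 0 0; 1 1 0)

Derivation:
  e0=[1,0,0] f=>[1,1] g=>[0,1] h=>[1,0,1] k=>[0,0,1]
  e1=[0,1,0] f=>[0,1] g=>[1,1] h=>[1,0,0] k=>[1,0,1]
  e2=[0,0,1] f=>[1,0] g=>[1,0] h=>[0,0,1] k=>[1,0,0]
⟦path⟧: (0 1 1; 0 0 0; 1 1 0)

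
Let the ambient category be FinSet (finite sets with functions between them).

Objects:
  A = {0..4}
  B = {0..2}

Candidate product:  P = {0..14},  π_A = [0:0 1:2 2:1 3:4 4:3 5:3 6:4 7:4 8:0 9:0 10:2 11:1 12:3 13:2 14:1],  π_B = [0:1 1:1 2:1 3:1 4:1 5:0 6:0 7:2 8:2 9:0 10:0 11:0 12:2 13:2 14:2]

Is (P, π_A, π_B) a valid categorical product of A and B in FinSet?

Answer: VALID PRODUCT

Trace:
|A|·|B| = 5·3 = 15;  |P| = 15
Check the pairing map k ↦ (π_A(k), π_B(k)):
  0 : (0,1)
  1 : (2,1)
  2 : (1,1)
  3 : (4,1)
  4 : (3,1)
  5 : (3,0)
  6 : (4,0)
  7 : (4,2)
  8 : (0,2)
  9 : (0,0)
  10 : (2,0)
  11 : (1,0)
  12 : (3,2)
  13 : (2,2)
  14 : (1,2)
distinct pairs in image: 15 / 15 needed
  → bijection onto A×B; projections well-typed.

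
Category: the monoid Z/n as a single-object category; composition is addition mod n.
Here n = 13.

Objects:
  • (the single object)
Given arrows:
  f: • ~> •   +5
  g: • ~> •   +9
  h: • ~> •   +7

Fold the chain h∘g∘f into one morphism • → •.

  0 +5≡5 +9≡1 +7≡8  (mod 13)
composite: +8

Answer: +8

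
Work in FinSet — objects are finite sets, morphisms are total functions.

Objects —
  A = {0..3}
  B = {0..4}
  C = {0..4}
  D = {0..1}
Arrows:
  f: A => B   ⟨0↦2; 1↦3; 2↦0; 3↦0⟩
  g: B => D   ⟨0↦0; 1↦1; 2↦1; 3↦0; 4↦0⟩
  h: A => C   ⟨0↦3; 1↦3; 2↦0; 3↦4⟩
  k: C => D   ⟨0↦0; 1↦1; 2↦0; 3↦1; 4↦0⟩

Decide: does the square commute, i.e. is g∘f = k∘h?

Answer: DOES NOT COMMUTE

Derivation:
Path 1 = f;g:
  0 f=>2 g=>1
  1 f=>3 g=>0
  2 f=>0 g=>0
  3 f=>0 g=>0
  composite₁ = ⟨0↦1; 1↦0; 2↦0; 3↦0⟩
Path 2 = h;k:
  0 h=>3 k=>1
  1 h=>3 k=>1
  2 h=>0 k=>0
  3 h=>4 k=>0
  composite₂ = ⟨0↦1; 1↦1; 2↦0; 3↦0⟩
Equal? NO — does not commute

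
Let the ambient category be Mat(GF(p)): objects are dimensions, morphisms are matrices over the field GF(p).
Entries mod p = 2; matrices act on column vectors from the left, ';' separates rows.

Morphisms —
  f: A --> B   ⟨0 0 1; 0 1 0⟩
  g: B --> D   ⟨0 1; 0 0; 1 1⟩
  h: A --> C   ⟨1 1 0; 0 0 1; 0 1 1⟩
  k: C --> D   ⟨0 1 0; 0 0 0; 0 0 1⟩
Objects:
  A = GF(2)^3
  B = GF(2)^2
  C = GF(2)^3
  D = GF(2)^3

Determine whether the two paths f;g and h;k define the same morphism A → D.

Answer: DOES NOT COMMUTE

Trace:
Along f;g (path 1):
  e0=[1,0,0] f-->[0,0] g-->[0,0,0]
  e1=[0,1,0] f-->[0,1] g-->[1,0,1]
  e2=[0,0,1] f-->[1,0] g-->[0,0,1]
  composite₁ = ⟨0 1 0; 0 0 0; 0 1 1⟩
Along h;k (path 2):
  e0=[1,0,0] h-->[1,0,0] k-->[0,0,0]
  e1=[0,1,0] h-->[1,0,1] k-->[0,0,1]
  e2=[0,0,1] h-->[0,1,1] k-->[1,0,1]
  composite₂ = ⟨0 0 1; 0 0 0; 0 1 1⟩
Equal? distinct morphisms ✗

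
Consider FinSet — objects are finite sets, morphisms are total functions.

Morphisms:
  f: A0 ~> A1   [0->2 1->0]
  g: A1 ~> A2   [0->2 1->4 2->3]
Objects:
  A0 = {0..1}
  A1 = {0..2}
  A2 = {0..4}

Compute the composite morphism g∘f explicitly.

Answer: [0->3 1->2]

Derivation:
  0 f~>2 g~>3
  1 f~>0 g~>2
composite: [0->3 1->2]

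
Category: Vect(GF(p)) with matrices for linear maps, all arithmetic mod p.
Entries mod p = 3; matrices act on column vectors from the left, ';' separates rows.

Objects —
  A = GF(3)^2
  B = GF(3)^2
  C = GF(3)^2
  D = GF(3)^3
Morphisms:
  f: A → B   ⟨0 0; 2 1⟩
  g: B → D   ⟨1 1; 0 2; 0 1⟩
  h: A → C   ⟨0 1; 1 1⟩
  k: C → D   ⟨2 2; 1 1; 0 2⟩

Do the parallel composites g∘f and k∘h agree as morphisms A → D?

Along f;g (path 1):
  e0=⟨1,0⟩ f→⟨0,2⟩ g→⟨2,1,2⟩
  e1=⟨0,1⟩ f→⟨0,1⟩ g→⟨1,2,1⟩
  composite₁ = ⟨2 1; 1 2; 2 1⟩
Along h;k (path 2):
  e0=⟨1,0⟩ h→⟨0,1⟩ k→⟨2,1,2⟩
  e1=⟨0,1⟩ h→⟨1,1⟩ k→⟨1,2,2⟩
  composite₂ = ⟨2 1; 1 2; 2 2⟩
Equal? differ; not commutative

Answer: DOES NOT COMMUTE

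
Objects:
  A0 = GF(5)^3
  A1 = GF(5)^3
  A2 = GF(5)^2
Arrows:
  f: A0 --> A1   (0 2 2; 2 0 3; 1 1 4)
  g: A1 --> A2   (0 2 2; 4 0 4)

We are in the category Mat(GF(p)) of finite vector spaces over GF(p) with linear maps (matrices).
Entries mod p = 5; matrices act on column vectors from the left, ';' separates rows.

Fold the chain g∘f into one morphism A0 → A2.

  e0=(1,0,0) f-->(0,2,1) g-->(1,4)
  e1=(0,1,0) f-->(2,0,1) g-->(2,2)
  e2=(0,0,1) f-->(2,3,4) g-->(4,4)
result: (1 2 4; 4 2 4)

Answer: (1 2 4; 4 2 4)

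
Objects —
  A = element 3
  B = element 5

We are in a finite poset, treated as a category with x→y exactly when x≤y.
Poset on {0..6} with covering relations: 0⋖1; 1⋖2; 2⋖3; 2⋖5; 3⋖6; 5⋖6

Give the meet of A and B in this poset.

{x : x⊑A ∧ x⊑B} = {0,1,2}  (A=3, B=5)
  0 ⊑ 2
  1 ⊑ 2
  2 ⊑ 2
glb = 2

Answer: A∧B = 2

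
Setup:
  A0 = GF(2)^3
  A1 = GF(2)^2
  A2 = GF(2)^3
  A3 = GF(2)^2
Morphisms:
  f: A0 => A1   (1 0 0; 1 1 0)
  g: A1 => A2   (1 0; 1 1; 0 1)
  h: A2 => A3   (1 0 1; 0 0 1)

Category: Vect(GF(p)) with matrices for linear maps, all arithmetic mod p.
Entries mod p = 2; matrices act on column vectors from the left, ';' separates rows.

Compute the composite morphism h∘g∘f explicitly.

Answer: (0 1 0; 1 1 0)

Derivation:
  e0=(1,0,0) f=>(1,1) g=>(1,0,1) h=>(0,1)
  e1=(0,1,0) f=>(0,1) g=>(0,1,1) h=>(1,1)
  e2=(0,0,1) f=>(0,0) g=>(0,0,0) h=>(0,0)
composite: (0 1 0; 1 1 0)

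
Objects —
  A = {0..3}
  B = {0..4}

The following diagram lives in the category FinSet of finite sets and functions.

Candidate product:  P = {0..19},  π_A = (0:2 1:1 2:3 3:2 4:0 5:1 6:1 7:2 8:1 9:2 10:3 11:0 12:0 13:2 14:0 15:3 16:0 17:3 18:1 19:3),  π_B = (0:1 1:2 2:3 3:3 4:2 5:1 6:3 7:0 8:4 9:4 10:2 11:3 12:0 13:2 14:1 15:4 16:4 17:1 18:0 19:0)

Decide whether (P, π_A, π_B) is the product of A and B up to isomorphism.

|A|·|B| = 4·5 = 20;  |P| = 20
Check the pairing map k ↦ (π_A(k), π_B(k)):
  0 : (2,1)
  1 : (1,2)
  2 : (3,3)
  3 : (2,3)
  4 : (0,2)
  5 : (1,1)
  6 : (1,3)
  7 : (2,0)
  8 : (1,4)
  9 : (2,4)
  10 : (3,2)
  11 : (0,3)
  12 : (0,0)
  13 : (2,2)
  14 : (0,1)
  15 : (3,4)
  16 : (0,4)
  17 : (3,1)
  18 : (1,0)
  19 : (3,0)
distinct pairs in image: 20 / 20 needed
  → bijection onto A×B; projections well-typed.

Answer: VALID PRODUCT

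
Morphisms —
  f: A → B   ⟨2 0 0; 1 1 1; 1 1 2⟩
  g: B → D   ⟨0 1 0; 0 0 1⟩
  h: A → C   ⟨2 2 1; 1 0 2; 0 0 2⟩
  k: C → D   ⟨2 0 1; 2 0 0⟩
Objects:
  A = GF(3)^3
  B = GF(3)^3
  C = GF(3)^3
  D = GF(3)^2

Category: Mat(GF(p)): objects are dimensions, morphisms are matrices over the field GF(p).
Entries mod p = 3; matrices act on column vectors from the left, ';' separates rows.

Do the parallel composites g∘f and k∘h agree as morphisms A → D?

Answer: COMMUTES

Work:
Path 1 = f;g:
  e0=(1,0,0) f→(2,1,1) g→(1,1)
  e1=(0,1,0) f→(0,1,1) g→(1,1)
  e2=(0,0,1) f→(0,1,2) g→(1,2)
  result₁ = ⟨1 1 1; 1 1 2⟩
Path 2 = h;k:
  e0=(1,0,0) h→(2,1,0) k→(1,1)
  e1=(0,1,0) h→(2,0,0) k→(1,1)
  e2=(0,0,1) h→(1,2,2) k→(1,2)
  result₂ = ⟨1 1 1; 1 1 2⟩
Equal? equal; square commutes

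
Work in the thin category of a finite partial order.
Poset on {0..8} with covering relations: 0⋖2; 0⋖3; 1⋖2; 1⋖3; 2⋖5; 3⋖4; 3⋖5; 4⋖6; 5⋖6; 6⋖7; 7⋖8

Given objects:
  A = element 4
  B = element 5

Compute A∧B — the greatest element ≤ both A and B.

{x : x≤A ∧ x≤B} = {0,1,3}  (A=4, B=5)
  0 ≤ 3
  1 ≤ 3
  3 ≤ 3
glb = 3

Answer: A∧B = 3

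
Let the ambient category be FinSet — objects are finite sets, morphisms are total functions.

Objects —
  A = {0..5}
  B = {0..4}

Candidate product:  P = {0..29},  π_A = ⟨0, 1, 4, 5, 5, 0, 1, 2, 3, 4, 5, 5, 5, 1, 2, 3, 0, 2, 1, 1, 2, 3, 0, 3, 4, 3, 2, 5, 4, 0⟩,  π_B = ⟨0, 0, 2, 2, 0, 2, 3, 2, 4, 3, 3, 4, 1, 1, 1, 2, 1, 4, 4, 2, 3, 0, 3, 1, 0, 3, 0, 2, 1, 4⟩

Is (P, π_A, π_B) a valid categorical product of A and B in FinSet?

Answer: NOT A VALID PRODUCT — duplicate pair at indices 27,3

Work:
|A|·|B| = 6·5 = 30;  |P| = 30
Check the pairing map k ↦ (π_A(k), π_B(k)):
  0 ↦ (0,0)
  1 ↦ (1,0)
  2 ↦ (4,2)
  3 ↦ (5,2)
  4 ↦ (5,0)
  5 ↦ (0,2)
  6 ↦ (1,3)
  7 ↦ (2,2)
  8 ↦ (3,4)
  9 ↦ (4,3)
  10 ↦ (5,3)
  11 ↦ (5,4)
  12 ↦ (5,1)
  13 ↦ (1,1)
  14 ↦ (2,1)
  15 ↦ (3,2)
  16 ↦ (0,1)
  17 ↦ (2,4)
  18 ↦ (1,4)
  19 ↦ (1,2)
  20 ↦ (2,3)
  21 ↦ (3,0)
  22 ↦ (0,3)
  23 ↦ (3,1)
  24 ↦ (4,0)
  25 ↦ (3,3)
  26 ↦ (2,0)
  27 ↦ (5,2)  ✗ repeats pair of k=3
  28 ↦ (4,1)
  29 ↦ (0,4)
distinct pairs in image: 29 / 30 needed
  → (5,2) hit at k=3 and k=27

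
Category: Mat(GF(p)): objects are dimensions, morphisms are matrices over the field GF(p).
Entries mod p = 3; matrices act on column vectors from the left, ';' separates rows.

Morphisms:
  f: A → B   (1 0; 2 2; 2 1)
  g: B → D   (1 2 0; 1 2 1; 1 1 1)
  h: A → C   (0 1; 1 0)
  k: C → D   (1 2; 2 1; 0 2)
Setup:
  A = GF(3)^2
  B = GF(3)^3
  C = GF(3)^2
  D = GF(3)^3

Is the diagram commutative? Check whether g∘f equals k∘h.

Path 1 = f;g:
  e0=⟨1,0⟩ f→⟨1,2,2⟩ g→⟨2,1,2⟩
  e1=⟨0,1⟩ f→⟨0,2,1⟩ g→⟨1,2,0⟩
  composite₁ = (2 1; 1 2; 2 0)
Path 2 = h;k:
  e0=⟨1,0⟩ h→⟨0,1⟩ k→⟨2,1,2⟩
  e1=⟨0,1⟩ h→⟨1,0⟩ k→⟨1,2,0⟩
  composite₂ = (2 1; 1 2; 2 0)
Equal? equal; square commutes

Answer: COMMUTES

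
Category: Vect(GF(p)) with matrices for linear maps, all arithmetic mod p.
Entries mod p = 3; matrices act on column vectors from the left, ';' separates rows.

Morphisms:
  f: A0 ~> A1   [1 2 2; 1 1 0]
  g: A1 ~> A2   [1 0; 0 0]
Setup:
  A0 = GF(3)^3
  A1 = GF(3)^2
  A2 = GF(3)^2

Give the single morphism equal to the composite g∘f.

  e0=[1,0,0] f~>[1,1] g~>[1,0]
  e1=[0,1,0] f~>[2,1] g~>[2,0]
  e2=[0,0,1] f~>[2,0] g~>[2,0]
result: [1 2 2; 0 0 0]

Answer: [1 2 2; 0 0 0]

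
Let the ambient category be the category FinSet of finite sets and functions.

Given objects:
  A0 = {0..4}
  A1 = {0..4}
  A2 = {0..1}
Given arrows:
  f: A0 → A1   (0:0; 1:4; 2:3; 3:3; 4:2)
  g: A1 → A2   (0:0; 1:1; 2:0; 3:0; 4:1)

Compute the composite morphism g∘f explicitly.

Answer: (0:0; 1:1; 2:0; 3:0; 4:0)

Derivation:
  0 f→0 g→0
  1 f→4 g→1
  2 f→3 g→0
  3 f→3 g→0
  4 f→2 g→0
composite: (0:0; 1:1; 2:0; 3:0; 4:0)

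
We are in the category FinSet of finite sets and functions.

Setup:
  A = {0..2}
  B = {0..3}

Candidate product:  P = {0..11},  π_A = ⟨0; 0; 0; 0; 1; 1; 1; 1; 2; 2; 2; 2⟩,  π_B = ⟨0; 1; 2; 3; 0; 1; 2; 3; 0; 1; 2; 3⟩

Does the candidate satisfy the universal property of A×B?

|A|·|B| = 3·4 = 12;  |P| = 12
Check the pairing map k ↦ (π_A(k), π_B(k)):
  0 : (0,0)
  1 : (0,1)
  2 : (0,2)
  3 : (0,3)
  4 : (1,0)
  5 : (1,1)
  6 : (1,2)
  7 : (1,3)
  8 : (2,0)
  9 : (2,1)
  10 : (2,2)
  11 : (2,3)
distinct pairs in image: 12 / 12 needed
  → bijection onto A×B; projections well-typed.

Answer: VALID PRODUCT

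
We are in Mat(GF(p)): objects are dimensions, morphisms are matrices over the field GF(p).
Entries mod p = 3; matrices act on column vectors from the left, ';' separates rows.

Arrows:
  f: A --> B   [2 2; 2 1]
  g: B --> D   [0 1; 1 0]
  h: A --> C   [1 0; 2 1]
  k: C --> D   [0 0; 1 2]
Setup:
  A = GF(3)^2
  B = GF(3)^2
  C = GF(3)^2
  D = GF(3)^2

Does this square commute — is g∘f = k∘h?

1) trace f;g:
  e0=⟨1,0⟩ f-->⟨2,2⟩ g-->⟨2,2⟩
  e1=⟨0,1⟩ f-->⟨2,1⟩ g-->⟨1,2⟩
  ⟦path⟧₁ = [2 1; 2 2]
2) trace h;k:
  e0=⟨1,0⟩ h-->⟨1,2⟩ k-->⟨0,2⟩
  e1=⟨0,1⟩ h-->⟨0,1⟩ k-->⟨0,2⟩
  ⟦path⟧₂ = [0 0; 2 2]
Equal? differ; not commutative

Answer: DOES NOT COMMUTE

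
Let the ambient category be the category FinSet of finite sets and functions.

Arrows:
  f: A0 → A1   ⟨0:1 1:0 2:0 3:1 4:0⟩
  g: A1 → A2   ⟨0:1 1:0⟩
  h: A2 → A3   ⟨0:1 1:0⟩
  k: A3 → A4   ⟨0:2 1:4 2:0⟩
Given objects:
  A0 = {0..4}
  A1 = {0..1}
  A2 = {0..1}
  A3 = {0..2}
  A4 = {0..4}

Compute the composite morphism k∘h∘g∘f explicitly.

Answer: ⟨0:4 1:2 2:2 3:4 4:2⟩

Trace:
  0 f→1 g→0 h→1 k→4
  1 f→0 g→1 h→0 k→2
  2 f→0 g→1 h→0 k→2
  3 f→1 g→0 h→1 k→4
  4 f→0 g→1 h→0 k→2
⟦path⟧: ⟨0:4 1:2 2:2 3:4 4:2⟩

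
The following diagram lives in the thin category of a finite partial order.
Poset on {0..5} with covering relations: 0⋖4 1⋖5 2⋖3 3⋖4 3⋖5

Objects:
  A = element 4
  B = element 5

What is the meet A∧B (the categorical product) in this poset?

{x : x≤A ∧ x≤B} = {2,3}  (A=4, B=5)
  2 ≤ 3
  3 ≤ 3
glb = 3

Answer: A∧B = 3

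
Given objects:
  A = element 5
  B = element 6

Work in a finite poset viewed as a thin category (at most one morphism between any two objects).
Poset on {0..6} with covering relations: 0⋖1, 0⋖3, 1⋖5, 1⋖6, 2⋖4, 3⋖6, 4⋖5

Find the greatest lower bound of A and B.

Answer: A∧B = 1

Derivation:
Lower bounds of A=5 and B=6: {0,1}
  0 ⊑ 1
  1 ⊑ 1
glb = 1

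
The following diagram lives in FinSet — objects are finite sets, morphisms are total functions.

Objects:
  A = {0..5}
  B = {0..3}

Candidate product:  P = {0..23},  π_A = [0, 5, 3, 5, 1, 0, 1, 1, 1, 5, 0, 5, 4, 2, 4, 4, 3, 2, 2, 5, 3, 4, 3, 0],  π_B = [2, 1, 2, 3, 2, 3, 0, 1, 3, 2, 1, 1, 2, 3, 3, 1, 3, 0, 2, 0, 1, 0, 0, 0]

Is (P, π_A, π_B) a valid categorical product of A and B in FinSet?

Answer: NOT A VALID PRODUCT — duplicate pair at indices 11,1

Work:
|A|·|B| = 6·4 = 24;  |P| = 24
Check the pairing map k ↦ (π_A(k), π_B(k)):
  0 -> (0,2)
  1 -> (5,1)
  2 -> (3,2)
  3 -> (5,3)
  4 -> (1,2)
  5 -> (0,3)
  6 -> (1,0)
  7 -> (1,1)
  8 -> (1,3)
  9 -> (5,2)
  10 -> (0,1)
  11 -> (5,1)  ✗ repeats pair of k=1
  12 -> (4,2)
  13 -> (2,3)
  14 -> (4,3)
  15 -> (4,1)
  16 -> (3,3)
  17 -> (2,0)
  18 -> (2,2)
  19 -> (5,0)
  20 -> (3,1)
  21 -> (4,0)
  22 -> (3,0)
  23 -> (0,0)
distinct pairs in image: 23 / 24 needed
  → (5,1) hit at k=1 and k=11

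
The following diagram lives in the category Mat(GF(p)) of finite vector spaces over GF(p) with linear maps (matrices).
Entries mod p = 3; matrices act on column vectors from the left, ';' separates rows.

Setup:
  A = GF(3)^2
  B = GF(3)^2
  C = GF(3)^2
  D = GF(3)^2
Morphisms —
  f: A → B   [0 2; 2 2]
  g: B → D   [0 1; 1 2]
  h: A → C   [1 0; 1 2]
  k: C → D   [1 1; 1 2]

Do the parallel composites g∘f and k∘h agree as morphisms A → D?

1) trace f;g:
  e0=(1,0) f→(0,2) g→(2,1)
  e1=(0,1) f→(2,2) g→(2,0)
  ⟦path⟧₁ = [2 2; 1 0]
2) trace h;k:
  e0=(1,0) h→(1,1) k→(2,0)
  e1=(0,1) h→(0,2) k→(2,1)
  ⟦path⟧₂ = [2 2; 0 1]
Equal? NO — does not commute

Answer: DOES NOT COMMUTE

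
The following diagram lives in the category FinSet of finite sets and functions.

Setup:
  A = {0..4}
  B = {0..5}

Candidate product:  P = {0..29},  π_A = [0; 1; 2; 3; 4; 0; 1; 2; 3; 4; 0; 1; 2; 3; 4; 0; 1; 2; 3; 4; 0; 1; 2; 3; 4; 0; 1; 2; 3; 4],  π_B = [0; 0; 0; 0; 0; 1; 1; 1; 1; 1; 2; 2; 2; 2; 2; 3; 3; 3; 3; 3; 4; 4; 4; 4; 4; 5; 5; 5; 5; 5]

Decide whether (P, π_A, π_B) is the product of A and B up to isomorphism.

Answer: VALID PRODUCT

Trace:
|A|·|B| = 5·6 = 30;  |P| = 30
Check the pairing map k ↦ (π_A(k), π_B(k)):
  0 : (0,0)
  1 : (1,0)
  2 : (2,0)
  3 : (3,0)
  4 : (4,0)
  5 : (0,1)
  6 : (1,1)
  7 : (2,1)
  8 : (3,1)
  9 : (4,1)
  10 : (0,2)
  11 : (1,2)
  12 : (2,2)
  13 : (3,2)
  14 : (4,2)
  15 : (0,3)
  16 : (1,3)
  17 : (2,3)
  18 : (3,3)
  19 : (4,3)
  20 : (0,4)
  21 : (1,4)
  22 : (2,4)
  23 : (3,4)
  24 : (4,4)
  25 : (0,5)
  26 : (1,5)
  27 : (2,5)
  28 : (3,5)
  29 : (4,5)
distinct pairs in image: 30 / 30 needed
  → bijection onto A×B; projections well-typed.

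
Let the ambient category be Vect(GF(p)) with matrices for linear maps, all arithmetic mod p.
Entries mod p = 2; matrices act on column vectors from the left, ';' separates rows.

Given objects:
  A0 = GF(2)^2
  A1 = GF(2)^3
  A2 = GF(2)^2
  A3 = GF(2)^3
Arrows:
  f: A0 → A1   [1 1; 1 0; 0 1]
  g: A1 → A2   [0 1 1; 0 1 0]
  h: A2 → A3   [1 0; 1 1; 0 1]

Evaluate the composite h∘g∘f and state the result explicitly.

  e0=[1,0] f→[1,1,0] g→[1,1] h→[1,0,1]
  e1=[0,1] f→[1,0,1] g→[1,0] h→[1,1,0]
⟦path⟧: [1 1; 0 1; 1 0]

Answer: [1 1; 0 1; 1 0]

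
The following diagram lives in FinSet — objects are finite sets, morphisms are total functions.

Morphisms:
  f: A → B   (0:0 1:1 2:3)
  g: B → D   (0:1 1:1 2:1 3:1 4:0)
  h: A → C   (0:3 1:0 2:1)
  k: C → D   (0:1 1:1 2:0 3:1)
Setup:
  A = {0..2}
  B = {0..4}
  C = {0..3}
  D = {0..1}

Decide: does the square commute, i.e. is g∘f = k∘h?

Answer: COMMUTES

Derivation:
1) trace f;g:
  0 f→0 g→1
  1 f→1 g→1
  2 f→3 g→1
  result₁ = (0:1 1:1 2:1)
2) trace h;k:
  0 h→3 k→1
  1 h→0 k→1
  2 h→1 k→1
  result₂ = (0:1 1:1 2:1)
Equal? same morphism ✓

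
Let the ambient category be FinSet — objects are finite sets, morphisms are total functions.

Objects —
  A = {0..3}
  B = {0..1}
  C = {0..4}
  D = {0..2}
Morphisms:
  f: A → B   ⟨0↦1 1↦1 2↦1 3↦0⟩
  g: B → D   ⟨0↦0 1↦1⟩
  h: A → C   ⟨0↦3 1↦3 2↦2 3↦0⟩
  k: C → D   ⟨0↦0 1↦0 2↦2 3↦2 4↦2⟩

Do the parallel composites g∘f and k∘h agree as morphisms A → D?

Along f;g (path 1):
  0 f→1 g→1
  1 f→1 g→1
  2 f→1 g→1
  3 f→0 g→0
  result₁ = ⟨0↦1 1↦1 2↦1 3↦0⟩
Along h;k (path 2):
  0 h→3 k→2
  1 h→3 k→2
  2 h→2 k→2
  3 h→0 k→0
  result₂ = ⟨0↦2 1↦2 2↦2 3↦0⟩
Equal? distinct morphisms ✗

Answer: DOES NOT COMMUTE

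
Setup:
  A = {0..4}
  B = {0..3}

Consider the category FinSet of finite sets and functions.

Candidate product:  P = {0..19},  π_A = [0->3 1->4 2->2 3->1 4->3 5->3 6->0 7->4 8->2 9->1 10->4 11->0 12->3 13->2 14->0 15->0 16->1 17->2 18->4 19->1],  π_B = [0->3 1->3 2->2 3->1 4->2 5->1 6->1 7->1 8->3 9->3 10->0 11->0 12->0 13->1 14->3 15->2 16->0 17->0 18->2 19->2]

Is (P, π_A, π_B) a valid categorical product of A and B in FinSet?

Answer: VALID PRODUCT

Work:
|A|·|B| = 5·4 = 20;  |P| = 20
Check the pairing map k ↦ (π_A(k), π_B(k)):
  0 -> (3,3)
  1 -> (4,3)
  2 -> (2,2)
  3 -> (1,1)
  4 -> (3,2)
  5 -> (3,1)
  6 -> (0,1)
  7 -> (4,1)
  8 -> (2,3)
  9 -> (1,3)
  10 -> (4,0)
  11 -> (0,0)
  12 -> (3,0)
  13 -> (2,1)
  14 -> (0,3)
  15 -> (0,2)
  16 -> (1,0)
  17 -> (2,0)
  18 -> (4,2)
  19 -> (1,2)
distinct pairs in image: 20 / 20 needed
  → bijection onto A×B; projections well-typed.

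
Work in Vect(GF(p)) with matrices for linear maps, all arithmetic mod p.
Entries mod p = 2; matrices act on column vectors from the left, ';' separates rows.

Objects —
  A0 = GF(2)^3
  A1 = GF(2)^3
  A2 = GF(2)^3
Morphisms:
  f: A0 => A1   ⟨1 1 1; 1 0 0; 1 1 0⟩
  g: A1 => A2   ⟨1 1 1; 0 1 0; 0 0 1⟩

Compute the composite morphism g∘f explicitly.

  e0=⟨1,0,0⟩ f=>⟨1,1,1⟩ g=>⟨1,1,1⟩
  e1=⟨0,1,0⟩ f=>⟨1,0,1⟩ g=>⟨0,0,1⟩
  e2=⟨0,0,1⟩ f=>⟨1,0,0⟩ g=>⟨1,0,0⟩
result: ⟨1 0 1; 1 0 0; 1 1 0⟩

Answer: ⟨1 0 1; 1 0 0; 1 1 0⟩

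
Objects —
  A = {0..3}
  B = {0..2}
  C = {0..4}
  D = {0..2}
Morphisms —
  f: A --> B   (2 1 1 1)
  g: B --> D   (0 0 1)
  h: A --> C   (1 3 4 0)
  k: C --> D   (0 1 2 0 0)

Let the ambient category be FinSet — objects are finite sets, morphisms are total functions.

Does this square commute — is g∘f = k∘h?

Answer: COMMUTES

Trace:
Path 1 = f;g:
  0 f-->2 g-->1
  1 f-->1 g-->0
  2 f-->1 g-->0
  3 f-->1 g-->0
  composite₁ = (1 0 0 0)
Path 2 = h;k:
  0 h-->1 k-->1
  1 h-->3 k-->0
  2 h-->4 k-->0
  3 h-->0 k-->0
  composite₂ = (1 0 0 0)
Equal? same morphism ✓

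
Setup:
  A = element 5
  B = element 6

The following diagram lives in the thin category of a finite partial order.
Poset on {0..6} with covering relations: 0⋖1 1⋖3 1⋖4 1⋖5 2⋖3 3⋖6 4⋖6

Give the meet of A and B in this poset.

Common predecessors of 5,6: {0,1}
  0 ⊑ 1
  1 ⊑ 1
glb = 1

Answer: A∧B = 1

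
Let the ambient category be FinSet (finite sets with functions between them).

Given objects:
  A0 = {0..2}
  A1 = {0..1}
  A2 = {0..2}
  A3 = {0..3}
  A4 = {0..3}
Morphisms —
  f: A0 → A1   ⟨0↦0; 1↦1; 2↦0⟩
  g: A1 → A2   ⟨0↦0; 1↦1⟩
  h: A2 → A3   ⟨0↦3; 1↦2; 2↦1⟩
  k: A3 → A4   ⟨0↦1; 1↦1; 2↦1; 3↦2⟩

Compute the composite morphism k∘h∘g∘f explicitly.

  0 f→0 g→0 h→3 k→2
  1 f→1 g→1 h→2 k→1
  2 f→0 g→0 h→3 k→2
⟦path⟧: ⟨0↦2; 1↦1; 2↦2⟩

Answer: ⟨0↦2; 1↦1; 2↦2⟩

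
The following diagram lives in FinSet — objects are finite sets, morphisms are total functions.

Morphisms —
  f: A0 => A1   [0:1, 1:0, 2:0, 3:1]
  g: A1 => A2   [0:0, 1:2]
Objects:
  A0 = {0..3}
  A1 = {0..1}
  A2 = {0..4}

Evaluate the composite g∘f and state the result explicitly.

Answer: [0:2, 1:0, 2:0, 3:2]

Work:
  0 f=>1 g=>2
  1 f=>0 g=>0
  2 f=>0 g=>0
  3 f=>1 g=>2
result: [0:2, 1:0, 2:0, 3:2]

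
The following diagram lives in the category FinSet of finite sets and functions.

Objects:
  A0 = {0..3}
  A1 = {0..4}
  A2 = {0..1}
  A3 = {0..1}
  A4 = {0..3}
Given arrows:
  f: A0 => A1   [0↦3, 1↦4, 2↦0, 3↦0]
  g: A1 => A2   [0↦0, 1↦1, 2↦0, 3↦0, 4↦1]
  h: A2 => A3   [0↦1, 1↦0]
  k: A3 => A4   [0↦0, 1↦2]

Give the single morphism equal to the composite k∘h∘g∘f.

Answer: [0↦2, 1↦0, 2↦2, 3↦2]

Trace:
  0 f=>3 g=>0 h=>1 k=>2
  1 f=>4 g=>1 h=>0 k=>0
  2 f=>0 g=>0 h=>1 k=>2
  3 f=>0 g=>0 h=>1 k=>2
result: [0↦2, 1↦0, 2↦2, 3↦2]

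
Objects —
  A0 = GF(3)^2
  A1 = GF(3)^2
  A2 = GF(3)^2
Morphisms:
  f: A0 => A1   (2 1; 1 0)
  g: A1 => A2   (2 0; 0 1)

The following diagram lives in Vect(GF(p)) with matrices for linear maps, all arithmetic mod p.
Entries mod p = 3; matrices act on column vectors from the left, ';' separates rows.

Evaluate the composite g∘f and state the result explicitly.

Answer: (1 2; 1 0)

Derivation:
  e0=⟨1,0⟩ f=>⟨2,1⟩ g=>⟨1,1⟩
  e1=⟨0,1⟩ f=>⟨1,0⟩ g=>⟨2,0⟩
composite: (1 2; 1 0)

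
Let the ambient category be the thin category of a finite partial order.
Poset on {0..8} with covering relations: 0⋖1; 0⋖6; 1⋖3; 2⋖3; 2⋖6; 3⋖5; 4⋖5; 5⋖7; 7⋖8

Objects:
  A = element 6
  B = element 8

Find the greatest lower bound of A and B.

{x : x<=A ∧ x<=B} = {0,2}  (A=6, B=8)
  maximal lower bounds 0 and 2 are incomparable: neither 0<=2 nor 2<=0
→ no greatest lower bound exists

Answer: NO MEET EXISTS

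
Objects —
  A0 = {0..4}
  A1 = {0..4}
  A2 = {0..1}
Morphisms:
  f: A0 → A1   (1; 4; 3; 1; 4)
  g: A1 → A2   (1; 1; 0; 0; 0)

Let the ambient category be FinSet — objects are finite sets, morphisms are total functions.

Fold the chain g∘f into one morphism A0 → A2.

Answer: (1; 0; 0; 1; 0)

Trace:
  0 f→1 g→1
  1 f→4 g→0
  2 f→3 g→0
  3 f→1 g→1
  4 f→4 g→0
composite: (1; 0; 0; 1; 0)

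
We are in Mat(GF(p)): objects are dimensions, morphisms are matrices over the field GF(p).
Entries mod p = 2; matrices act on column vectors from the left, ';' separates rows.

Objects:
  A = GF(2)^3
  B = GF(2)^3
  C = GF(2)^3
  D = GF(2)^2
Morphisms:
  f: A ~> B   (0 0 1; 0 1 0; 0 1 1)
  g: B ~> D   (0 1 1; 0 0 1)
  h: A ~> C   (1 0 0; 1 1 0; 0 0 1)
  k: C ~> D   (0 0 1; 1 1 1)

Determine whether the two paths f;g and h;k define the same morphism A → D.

Answer: COMMUTES

Derivation:
Path 1 = f;g:
  e0=[1,0,0] f~>[0,0,0] g~>[0,0]
  e1=[0,1,0] f~>[0,1,1] g~>[0,1]
  e2=[0,0,1] f~>[1,0,1] g~>[1,1]
  composite₁ = (0 0 1; 0 1 1)
Path 2 = h;k:
  e0=[1,0,0] h~>[1,1,0] k~>[0,0]
  e1=[0,1,0] h~>[0,1,0] k~>[0,1]
  e2=[0,0,1] h~>[0,0,1] k~>[1,1]
  composite₂ = (0 0 1; 0 1 1)
Equal? same morphism ✓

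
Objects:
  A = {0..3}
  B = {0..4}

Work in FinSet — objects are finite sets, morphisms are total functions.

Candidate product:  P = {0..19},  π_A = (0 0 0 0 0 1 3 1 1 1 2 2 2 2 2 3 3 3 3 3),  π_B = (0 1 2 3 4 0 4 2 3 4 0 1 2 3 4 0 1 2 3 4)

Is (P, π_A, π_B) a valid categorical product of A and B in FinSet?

Answer: NOT A VALID PRODUCT — duplicate pair at indices 19,6

Work:
|A|·|B| = 4·5 = 20;  |P| = 20
Check the pairing map k ↦ (π_A(k), π_B(k)):
  0 ↦ (0,0)
  1 ↦ (0,1)
  2 ↦ (0,2)
  3 ↦ (0,3)
  4 ↦ (0,4)
  5 ↦ (1,0)
  6 ↦ (3,4)
  7 ↦ (1,2)
  8 ↦ (1,3)
  9 ↦ (1,4)
  10 ↦ (2,0)
  11 ↦ (2,1)
  12 ↦ (2,2)
  13 ↦ (2,3)
  14 ↦ (2,4)
  15 ↦ (3,0)
  16 ↦ (3,1)
  17 ↦ (3,2)
  18 ↦ (3,3)
  19 ↦ (3,4)  ✗ repeats pair of k=6
distinct pairs in image: 19 / 20 needed
  → (3,4) hit at k=6 and k=19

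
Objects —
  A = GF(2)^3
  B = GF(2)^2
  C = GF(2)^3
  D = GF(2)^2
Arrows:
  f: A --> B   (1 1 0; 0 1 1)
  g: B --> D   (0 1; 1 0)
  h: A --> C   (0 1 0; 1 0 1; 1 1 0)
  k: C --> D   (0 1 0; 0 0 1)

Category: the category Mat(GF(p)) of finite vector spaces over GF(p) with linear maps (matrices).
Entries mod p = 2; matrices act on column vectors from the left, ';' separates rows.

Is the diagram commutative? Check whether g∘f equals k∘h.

Answer: DOES NOT COMMUTE

Work:
Path 1 = f;g:
  e0=⟨1,0,0⟩ f-->⟨1,0⟩ g-->⟨0,1⟩
  e1=⟨0,1,0⟩ f-->⟨1,1⟩ g-->⟨1,1⟩
  e2=⟨0,0,1⟩ f-->⟨0,1⟩ g-->⟨1,0⟩
  ⟦path⟧₁ = (0 1 1; 1 1 0)
Path 2 = h;k:
  e0=⟨1,0,0⟩ h-->⟨0,1,1⟩ k-->⟨1,1⟩
  e1=⟨0,1,0⟩ h-->⟨1,0,1⟩ k-->⟨0,1⟩
  e2=⟨0,0,1⟩ h-->⟨0,1,0⟩ k-->⟨1,0⟩
  ⟦path⟧₂ = (1 0 1; 1 1 0)
Equal? differ; not commutative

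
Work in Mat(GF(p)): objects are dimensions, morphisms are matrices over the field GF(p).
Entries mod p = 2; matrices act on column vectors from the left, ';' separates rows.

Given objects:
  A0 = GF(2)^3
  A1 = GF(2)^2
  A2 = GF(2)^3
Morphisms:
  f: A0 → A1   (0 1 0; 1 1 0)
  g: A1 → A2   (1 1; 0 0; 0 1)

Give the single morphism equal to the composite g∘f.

Answer: (1 0 0; 0 0 0; 1 1 0)

Derivation:
  e0=⟨1,0,0⟩ f→⟨0,1⟩ g→⟨1,0,1⟩
  e1=⟨0,1,0⟩ f→⟨1,1⟩ g→⟨0,0,1⟩
  e2=⟨0,0,1⟩ f→⟨0,0⟩ g→⟨0,0,0⟩
result: (1 0 0; 0 0 0; 1 1 0)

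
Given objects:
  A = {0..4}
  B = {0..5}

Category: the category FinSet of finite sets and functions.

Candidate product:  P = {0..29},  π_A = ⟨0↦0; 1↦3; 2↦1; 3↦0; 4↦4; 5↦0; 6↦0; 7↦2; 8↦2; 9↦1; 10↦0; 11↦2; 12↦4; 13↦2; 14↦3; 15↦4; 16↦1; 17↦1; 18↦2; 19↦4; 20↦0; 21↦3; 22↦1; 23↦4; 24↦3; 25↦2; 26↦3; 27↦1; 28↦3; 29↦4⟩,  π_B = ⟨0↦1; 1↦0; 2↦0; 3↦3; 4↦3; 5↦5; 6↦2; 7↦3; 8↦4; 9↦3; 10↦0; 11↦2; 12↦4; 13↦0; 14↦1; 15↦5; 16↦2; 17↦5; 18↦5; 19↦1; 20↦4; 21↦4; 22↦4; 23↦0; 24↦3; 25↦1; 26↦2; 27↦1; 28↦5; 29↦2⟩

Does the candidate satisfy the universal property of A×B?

Answer: VALID PRODUCT

Derivation:
|A|·|B| = 5·6 = 30;  |P| = 30
Check the pairing map k ↦ (π_A(k), π_B(k)):
  0 ↦ (0,1)
  1 ↦ (3,0)
  2 ↦ (1,0)
  3 ↦ (0,3)
  4 ↦ (4,3)
  5 ↦ (0,5)
  6 ↦ (0,2)
  7 ↦ (2,3)
  8 ↦ (2,4)
  9 ↦ (1,3)
  10 ↦ (0,0)
  11 ↦ (2,2)
  12 ↦ (4,4)
  13 ↦ (2,0)
  14 ↦ (3,1)
  15 ↦ (4,5)
  16 ↦ (1,2)
  17 ↦ (1,5)
  18 ↦ (2,5)
  19 ↦ (4,1)
  20 ↦ (0,4)
  21 ↦ (3,4)
  22 ↦ (1,4)
  23 ↦ (4,0)
  24 ↦ (3,3)
  25 ↦ (2,1)
  26 ↦ (3,2)
  27 ↦ (1,1)
  28 ↦ (3,5)
  29 ↦ (4,2)
distinct pairs in image: 30 / 30 needed
  → bijection onto A×B; projections well-typed.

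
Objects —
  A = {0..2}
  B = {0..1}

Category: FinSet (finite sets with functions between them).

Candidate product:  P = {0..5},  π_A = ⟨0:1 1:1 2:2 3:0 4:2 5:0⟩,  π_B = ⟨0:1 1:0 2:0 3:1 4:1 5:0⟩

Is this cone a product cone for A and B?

Answer: VALID PRODUCT

Derivation:
|A|·|B| = 3·2 = 6;  |P| = 6
Check the pairing map k ↦ (π_A(k), π_B(k)):
  0 : (1,1)
  1 : (1,0)
  2 : (2,0)
  3 : (0,1)
  4 : (2,1)
  5 : (0,0)
distinct pairs in image: 6 / 6 needed
  → bijection onto A×B; projections well-typed.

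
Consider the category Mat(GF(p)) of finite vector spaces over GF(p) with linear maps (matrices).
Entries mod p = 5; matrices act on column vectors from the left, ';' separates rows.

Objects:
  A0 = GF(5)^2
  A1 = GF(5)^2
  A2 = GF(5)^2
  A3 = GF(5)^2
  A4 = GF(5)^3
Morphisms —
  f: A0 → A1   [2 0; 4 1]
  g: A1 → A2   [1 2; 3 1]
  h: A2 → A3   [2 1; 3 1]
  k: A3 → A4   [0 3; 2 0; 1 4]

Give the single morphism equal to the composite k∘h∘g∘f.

  e0=[1,0] f→[2,4] g→[0,0] h→[0,0] k→[0,0,0]
  e1=[0,1] f→[0,1] g→[2,1] h→[0,2] k→[1,0,3]
⟦path⟧: [0 1; 0 0; 0 3]

Answer: [0 1; 0 0; 0 3]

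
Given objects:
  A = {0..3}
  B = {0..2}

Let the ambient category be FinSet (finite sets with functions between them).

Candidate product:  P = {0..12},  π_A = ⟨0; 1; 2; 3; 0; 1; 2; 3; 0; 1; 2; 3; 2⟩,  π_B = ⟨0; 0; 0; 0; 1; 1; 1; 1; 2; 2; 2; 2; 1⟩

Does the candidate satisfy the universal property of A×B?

Answer: NOT A VALID PRODUCT — |P|=13 ≠ |A|·|B|=12

Derivation:
|A|·|B| = 4·3 = 12;  |P| = 13
  → cardinalities differ; no bijection possible.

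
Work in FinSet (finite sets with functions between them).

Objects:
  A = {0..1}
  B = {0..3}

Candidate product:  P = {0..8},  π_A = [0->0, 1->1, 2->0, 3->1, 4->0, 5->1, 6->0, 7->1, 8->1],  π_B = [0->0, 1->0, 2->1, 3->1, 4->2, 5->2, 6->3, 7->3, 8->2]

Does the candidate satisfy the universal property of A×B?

|A|·|B| = 2·4 = 8;  |P| = 9
  → cardinalities differ; no bijection possible.

Answer: NOT A VALID PRODUCT — |P|=9 ≠ |A|·|B|=8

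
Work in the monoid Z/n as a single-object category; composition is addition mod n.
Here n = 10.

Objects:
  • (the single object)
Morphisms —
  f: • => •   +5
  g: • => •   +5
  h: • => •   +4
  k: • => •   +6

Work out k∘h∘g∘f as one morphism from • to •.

  0 +5≡5 +5≡0 +4≡4 +6≡0  (mod 10)
composite: +0

Answer: +0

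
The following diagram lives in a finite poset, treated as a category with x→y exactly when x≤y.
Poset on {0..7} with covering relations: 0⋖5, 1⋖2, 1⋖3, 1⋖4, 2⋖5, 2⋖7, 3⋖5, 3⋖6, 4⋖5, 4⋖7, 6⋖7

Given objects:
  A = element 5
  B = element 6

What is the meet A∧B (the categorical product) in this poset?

Answer: A∧B = 3

Trace:
Common predecessors of 5,6: {1,3}
  1 <= 3
  3 <= 3
glb = 3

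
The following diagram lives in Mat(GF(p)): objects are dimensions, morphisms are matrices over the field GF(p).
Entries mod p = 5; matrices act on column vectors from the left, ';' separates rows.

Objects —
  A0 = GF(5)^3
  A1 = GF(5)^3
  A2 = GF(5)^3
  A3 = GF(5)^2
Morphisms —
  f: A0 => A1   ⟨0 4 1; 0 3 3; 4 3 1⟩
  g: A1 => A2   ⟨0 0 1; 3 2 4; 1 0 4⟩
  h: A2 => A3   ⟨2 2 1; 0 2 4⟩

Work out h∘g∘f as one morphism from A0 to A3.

  e0=(1,0,0) f=>(0,0,4) g=>(4,1,1) h=>(1,1)
  e1=(0,1,0) f=>(4,3,3) g=>(3,0,1) h=>(2,4)
  e2=(0,0,1) f=>(1,3,1) g=>(1,3,0) h=>(3,1)
result: ⟨1 2 3; 1 4 1⟩

Answer: ⟨1 2 3; 1 4 1⟩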